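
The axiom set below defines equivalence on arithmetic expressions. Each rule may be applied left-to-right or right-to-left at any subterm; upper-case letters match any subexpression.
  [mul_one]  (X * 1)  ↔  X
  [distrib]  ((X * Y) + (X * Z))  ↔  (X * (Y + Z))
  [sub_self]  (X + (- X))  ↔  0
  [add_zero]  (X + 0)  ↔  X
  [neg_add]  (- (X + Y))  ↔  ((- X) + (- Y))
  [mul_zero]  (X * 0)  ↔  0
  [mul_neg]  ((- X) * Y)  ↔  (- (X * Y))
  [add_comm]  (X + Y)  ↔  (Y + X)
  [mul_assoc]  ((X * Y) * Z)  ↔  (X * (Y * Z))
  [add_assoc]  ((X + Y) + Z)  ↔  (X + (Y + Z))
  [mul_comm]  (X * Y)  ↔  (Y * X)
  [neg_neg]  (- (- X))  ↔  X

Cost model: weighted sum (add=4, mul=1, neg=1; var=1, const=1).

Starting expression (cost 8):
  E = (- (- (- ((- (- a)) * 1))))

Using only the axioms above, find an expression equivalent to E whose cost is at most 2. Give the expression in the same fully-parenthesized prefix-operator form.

(- a)   [cost 2]

1. [mul_one →] ((- (- a)) * 1)  →  (- (- a));  E = (- (- (- (- (- a)))))
2. [neg_neg →] (- (- (- (- a))))  →  (- (- a));  E = (- (- (- a)))
3. [neg_neg →] (- (- (- a)))  →  (- a);  cost 2 ≤ 2, done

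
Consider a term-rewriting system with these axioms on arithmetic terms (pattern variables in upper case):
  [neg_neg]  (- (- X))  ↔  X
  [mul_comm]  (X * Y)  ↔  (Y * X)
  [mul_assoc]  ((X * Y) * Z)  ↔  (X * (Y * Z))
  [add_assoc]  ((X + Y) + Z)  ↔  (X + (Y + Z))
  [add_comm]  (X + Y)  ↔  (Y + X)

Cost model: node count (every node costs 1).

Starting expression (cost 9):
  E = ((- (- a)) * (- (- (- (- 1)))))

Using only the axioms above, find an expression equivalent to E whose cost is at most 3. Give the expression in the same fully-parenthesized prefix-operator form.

(a * 1)   [cost 3]

(1) (- (- (- (- 1))))  =[neg_neg →]=  (- (- 1))    ⊢ ((- (- a)) * (- (- 1)))
(2) (- (- 1))  =[neg_neg →]=  1    ⊢ ((- (- a)) * 1)
(3) (- (- a))  =[neg_neg →]=  a    ⊢ cost 3, within 3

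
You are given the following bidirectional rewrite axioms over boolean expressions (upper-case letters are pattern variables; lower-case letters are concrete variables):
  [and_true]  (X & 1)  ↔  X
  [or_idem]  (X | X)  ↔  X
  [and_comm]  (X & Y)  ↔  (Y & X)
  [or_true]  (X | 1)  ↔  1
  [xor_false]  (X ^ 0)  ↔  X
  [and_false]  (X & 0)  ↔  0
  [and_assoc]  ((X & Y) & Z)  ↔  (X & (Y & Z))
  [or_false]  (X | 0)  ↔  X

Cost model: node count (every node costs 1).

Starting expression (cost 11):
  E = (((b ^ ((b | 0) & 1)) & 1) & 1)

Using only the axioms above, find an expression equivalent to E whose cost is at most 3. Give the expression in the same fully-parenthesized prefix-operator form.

(b ^ b)   [cost 3]

(1) (b | 0)  =[or_false →]=  b    ⊢ (((b ^ (b & 1)) & 1) & 1)
(2) (((b ^ (b & 1)) & 1) & 1)  =[and_true →]=  ((b ^ (b & 1)) & 1)
(3) ((b ^ (b & 1)) & 1)  =[and_true →]=  (b ^ (b & 1))
(4) (b & 1)  =[and_true →]=  b    ⊢ cost 3, within 3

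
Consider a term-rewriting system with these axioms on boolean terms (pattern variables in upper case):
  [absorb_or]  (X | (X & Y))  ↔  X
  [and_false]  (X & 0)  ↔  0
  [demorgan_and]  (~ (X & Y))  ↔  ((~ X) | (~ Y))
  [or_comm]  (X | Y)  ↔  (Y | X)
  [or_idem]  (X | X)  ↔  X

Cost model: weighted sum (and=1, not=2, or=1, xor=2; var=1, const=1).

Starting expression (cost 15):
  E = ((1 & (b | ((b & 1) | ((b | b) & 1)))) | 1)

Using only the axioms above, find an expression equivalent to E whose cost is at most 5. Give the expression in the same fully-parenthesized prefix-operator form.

((1 & b) | 1)   [cost 5]

1. [or_idem →] (b | b)  →  b;  E = ((1 & (b | ((b & 1) | (b & 1)))) | 1)
2. [or_idem →] ((b & 1) | (b & 1))  →  (b & 1);  E = ((1 & (b | (b & 1))) | 1)
3. [absorb_or →] (b | (b & 1))  →  b;  cost 5 ≤ 5, done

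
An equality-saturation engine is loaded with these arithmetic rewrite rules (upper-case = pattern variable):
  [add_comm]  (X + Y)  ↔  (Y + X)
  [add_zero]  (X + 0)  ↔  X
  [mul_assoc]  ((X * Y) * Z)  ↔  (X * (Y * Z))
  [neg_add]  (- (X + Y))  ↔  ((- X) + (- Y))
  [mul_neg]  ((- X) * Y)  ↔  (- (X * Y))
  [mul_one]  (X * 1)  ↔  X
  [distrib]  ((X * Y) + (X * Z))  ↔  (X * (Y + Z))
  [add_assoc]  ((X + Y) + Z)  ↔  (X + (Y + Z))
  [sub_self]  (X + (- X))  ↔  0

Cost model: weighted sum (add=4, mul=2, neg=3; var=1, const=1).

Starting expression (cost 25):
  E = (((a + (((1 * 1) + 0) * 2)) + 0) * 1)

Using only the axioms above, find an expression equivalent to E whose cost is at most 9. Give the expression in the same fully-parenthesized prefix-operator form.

((1 * 2) + a)   [cost 9]

(1) ((a + (((1 * 1) + 0) * 2)) + 0)  =[add_zero →]=  (a + (((1 * 1) + 0) * 2))    ⊢ ((a + (((1 * 1) + 0) * 2)) * 1)
(2) (a + (((1 * 1) + 0) * 2))  =[add_comm →]=  ((((1 * 1) + 0) * 2) + a)    ⊢ (((((1 * 1) + 0) * 2) + a) * 1)
(3) (1 * 1)  =[mul_one →]=  1    ⊢ ((((1 + 0) * 2) + a) * 1)
(4) (1 + 0)  =[add_zero →]=  1    ⊢ (((1 * 2) + a) * 1)
(5) (((1 * 2) + a) * 1)  =[mul_one →]=  ((1 * 2) + a)    ⊢ cost 9, within 9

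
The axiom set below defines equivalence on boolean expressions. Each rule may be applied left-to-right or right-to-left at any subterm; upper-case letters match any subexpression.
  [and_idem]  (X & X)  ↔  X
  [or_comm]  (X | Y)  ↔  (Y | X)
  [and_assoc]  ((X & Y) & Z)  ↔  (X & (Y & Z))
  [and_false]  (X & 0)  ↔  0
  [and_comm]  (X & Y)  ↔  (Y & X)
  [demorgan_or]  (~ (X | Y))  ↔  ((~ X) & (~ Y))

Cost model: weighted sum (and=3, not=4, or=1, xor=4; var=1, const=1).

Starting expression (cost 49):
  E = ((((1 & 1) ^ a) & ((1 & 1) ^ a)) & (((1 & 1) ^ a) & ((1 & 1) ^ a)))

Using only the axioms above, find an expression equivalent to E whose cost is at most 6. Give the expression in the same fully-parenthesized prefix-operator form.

step 1: and_idem (→) rewrites ((((1 & 1) ^ a) & ((1 & 1) ^ a)) & (((1 & 1) ^ a) & ((1 & 1) ^ a))) into (((1 & 1) ^ a) & ((1 & 1) ^ a))
step 2: and_idem (→) rewrites (((1 & 1) ^ a) & ((1 & 1) ^ a)) into ((1 & 1) ^ a)
step 3: and_idem (→) rewrites (1 & 1) into 1, reaching cost 6 (bound 6)

(1 ^ a)   [cost 6]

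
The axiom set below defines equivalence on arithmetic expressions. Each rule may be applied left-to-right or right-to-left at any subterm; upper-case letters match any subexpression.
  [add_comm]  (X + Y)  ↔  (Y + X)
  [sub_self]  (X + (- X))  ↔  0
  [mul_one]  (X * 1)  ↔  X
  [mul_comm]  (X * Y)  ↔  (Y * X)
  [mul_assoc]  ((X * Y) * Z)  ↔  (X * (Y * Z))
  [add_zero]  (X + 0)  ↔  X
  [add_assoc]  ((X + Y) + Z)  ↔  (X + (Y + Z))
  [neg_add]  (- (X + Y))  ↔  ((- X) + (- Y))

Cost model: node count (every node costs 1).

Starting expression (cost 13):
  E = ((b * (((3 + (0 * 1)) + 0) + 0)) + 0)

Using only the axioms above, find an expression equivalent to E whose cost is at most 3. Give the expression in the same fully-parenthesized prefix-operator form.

(b * 3)   [cost 3]

step 1: mul_one (→) rewrites (0 * 1) into 0, now ((b * (((3 + 0) + 0) + 0)) + 0)
step 2: add_zero (→) rewrites ((b * (((3 + 0) + 0) + 0)) + 0) into (b * (((3 + 0) + 0) + 0))
step 3: add_zero (→) rewrites ((3 + 0) + 0) into (3 + 0), now (b * ((3 + 0) + 0))
step 4: add_zero (→) rewrites (3 + 0) into 3, now (b * (3 + 0))
step 5: add_zero (→) rewrites (3 + 0) into 3, reaching cost 3 (bound 3)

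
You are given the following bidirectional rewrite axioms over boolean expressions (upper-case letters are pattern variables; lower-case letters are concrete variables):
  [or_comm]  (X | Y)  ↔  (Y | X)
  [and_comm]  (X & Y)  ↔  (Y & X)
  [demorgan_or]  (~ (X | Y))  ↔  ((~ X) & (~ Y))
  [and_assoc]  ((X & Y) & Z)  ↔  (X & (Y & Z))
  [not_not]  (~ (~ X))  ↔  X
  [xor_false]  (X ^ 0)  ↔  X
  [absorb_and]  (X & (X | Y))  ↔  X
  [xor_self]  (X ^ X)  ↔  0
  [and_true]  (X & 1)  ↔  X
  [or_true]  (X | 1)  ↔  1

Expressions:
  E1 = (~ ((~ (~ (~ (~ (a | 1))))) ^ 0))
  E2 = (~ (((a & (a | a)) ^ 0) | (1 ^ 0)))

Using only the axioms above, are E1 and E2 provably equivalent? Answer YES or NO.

1. [xor_false →] ((~ (~ (~ (~ (a | 1))))) ^ 0)  →  (~ (~ (~ (~ (a | 1)))));  E1 = (~ (~ (~ (~ (~ (a | 1))))))
2. [not_not →] (~ (~ (~ (~ (~ (a | 1))))))  →  (~ (~ (~ (a | 1))))
3. [not_not →] (~ (~ (~ (a | 1))))  →  (~ (a | 1))
4. [xor_false ←] 1  →  (1 ^ 0);  E1 = (~ (a | (1 ^ 0)))
5. [xor_false ←] a  →  (a ^ 0);  E1 = (~ ((a ^ 0) | (1 ^ 0)))
6. [absorb_and ←] a  →  (a & (a | a));  this is E2

YES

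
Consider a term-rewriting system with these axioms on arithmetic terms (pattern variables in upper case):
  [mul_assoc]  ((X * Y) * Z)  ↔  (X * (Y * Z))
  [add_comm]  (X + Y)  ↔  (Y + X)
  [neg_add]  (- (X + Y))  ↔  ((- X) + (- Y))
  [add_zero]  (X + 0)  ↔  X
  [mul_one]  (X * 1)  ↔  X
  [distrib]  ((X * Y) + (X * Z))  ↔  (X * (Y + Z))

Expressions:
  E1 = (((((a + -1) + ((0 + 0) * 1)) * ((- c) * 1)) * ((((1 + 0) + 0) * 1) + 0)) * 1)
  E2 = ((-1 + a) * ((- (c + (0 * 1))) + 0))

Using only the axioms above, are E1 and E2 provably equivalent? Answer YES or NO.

(1) (((((a + -1) + ((0 + 0) * 1)) * ((- c) * 1)) * ((((1 + 0) + 0) * 1) + 0)) * 1)  =[mul_one →]=  ((((a + -1) + ((0 + 0) * 1)) * ((- c) * 1)) * ((((1 + 0) + 0) * 1) + 0))
(2) ((((1 + 0) + 0) * 1) + 0)  =[add_zero →]=  (((1 + 0) + 0) * 1)    ⊢ ((((a + -1) + ((0 + 0) * 1)) * ((- c) * 1)) * (((1 + 0) + 0) * 1))
(3) (a + -1)  =[add_comm →]=  (-1 + a)    ⊢ ((((-1 + a) + ((0 + 0) * 1)) * ((- c) * 1)) * (((1 + 0) + 0) * 1))
(4) (1 + 0)  =[add_zero →]=  1    ⊢ ((((-1 + a) + ((0 + 0) * 1)) * ((- c) * 1)) * ((1 + 0) * 1))
(5) ((- c) * 1)  =[mul_one →]=  (- c)    ⊢ ((((-1 + a) + ((0 + 0) * 1)) * (- c)) * ((1 + 0) * 1))
(6) (0 + 0)  =[add_zero →]=  0    ⊢ ((((-1 + a) + (0 * 1)) * (- c)) * ((1 + 0) * 1))
(7) ((1 + 0) * 1)  =[mul_one →]=  (1 + 0)    ⊢ ((((-1 + a) + (0 * 1)) * (- c)) * (1 + 0))
(8) (0 * 1)  =[mul_one →]=  0    ⊢ ((((-1 + a) + 0) * (- c)) * (1 + 0))
(9) (1 + 0)  =[add_zero →]=  1    ⊢ ((((-1 + a) + 0) * (- c)) * 1)
(10) ((-1 + a) + 0)  =[add_zero →]=  (-1 + a)    ⊢ (((-1 + a) * (- c)) * 1)
(11) (((-1 + a) * (- c)) * 1)  =[mul_one →]=  ((-1 + a) * (- c))
(12) c  =[add_zero ←]=  (c + 0)    ⊢ ((-1 + a) * (- (c + 0)))
(13) (- (c + 0))  =[add_zero ←]=  ((- (c + 0)) + 0)    ⊢ ((-1 + a) * ((- (c + 0)) + 0))
(14) 0  =[mul_one ←]=  (0 * 1)    ⊢ E2

YES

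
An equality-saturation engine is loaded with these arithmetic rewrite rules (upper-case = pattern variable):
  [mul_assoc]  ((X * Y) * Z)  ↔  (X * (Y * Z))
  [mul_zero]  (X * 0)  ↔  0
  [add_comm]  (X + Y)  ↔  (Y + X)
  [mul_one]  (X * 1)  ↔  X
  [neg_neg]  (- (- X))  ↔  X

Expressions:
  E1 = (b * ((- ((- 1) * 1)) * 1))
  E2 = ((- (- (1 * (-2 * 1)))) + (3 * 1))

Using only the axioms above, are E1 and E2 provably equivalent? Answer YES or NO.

Every axiom is a valid identity, so a rewrite proof would force E1 and E2 to agree under every assignment.
At b=0: E1 = 0 but E2 = 1; they differ, so no derivation exists.

NO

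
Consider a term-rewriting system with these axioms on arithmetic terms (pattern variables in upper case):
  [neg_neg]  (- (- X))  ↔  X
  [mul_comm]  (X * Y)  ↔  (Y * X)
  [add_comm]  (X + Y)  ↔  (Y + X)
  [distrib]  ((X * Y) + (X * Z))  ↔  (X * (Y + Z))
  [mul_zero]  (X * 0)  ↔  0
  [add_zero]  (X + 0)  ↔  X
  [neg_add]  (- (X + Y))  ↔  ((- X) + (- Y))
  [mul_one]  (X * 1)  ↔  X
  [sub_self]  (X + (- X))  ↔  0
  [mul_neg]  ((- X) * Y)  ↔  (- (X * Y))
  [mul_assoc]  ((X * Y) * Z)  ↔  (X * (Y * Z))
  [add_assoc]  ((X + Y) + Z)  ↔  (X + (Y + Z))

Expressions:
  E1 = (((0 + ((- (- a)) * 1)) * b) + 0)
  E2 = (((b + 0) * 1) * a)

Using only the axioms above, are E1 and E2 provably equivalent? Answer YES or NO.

YES

step 1: neg_neg (→) rewrites (- (- a)) into a, now (((0 + (a * 1)) * b) + 0)
step 2: add_comm (→) rewrites (0 + (a * 1)) into ((a * 1) + 0), now ((((a * 1) + 0) * b) + 0)
step 3: mul_one (→) rewrites (a * 1) into a, now (((a + 0) * b) + 0)
step 4: add_zero (→) rewrites (a + 0) into a, now ((a * b) + 0)
step 5: add_zero (→) rewrites ((a * b) + 0) into (a * b)
step 6: mul_comm (→) rewrites (a * b) into (b * a)
step 7: mul_one (←) rewrites b into (b * 1), now ((b * 1) * a)
step 8: add_zero (←) rewrites b into (b + 0), which is E2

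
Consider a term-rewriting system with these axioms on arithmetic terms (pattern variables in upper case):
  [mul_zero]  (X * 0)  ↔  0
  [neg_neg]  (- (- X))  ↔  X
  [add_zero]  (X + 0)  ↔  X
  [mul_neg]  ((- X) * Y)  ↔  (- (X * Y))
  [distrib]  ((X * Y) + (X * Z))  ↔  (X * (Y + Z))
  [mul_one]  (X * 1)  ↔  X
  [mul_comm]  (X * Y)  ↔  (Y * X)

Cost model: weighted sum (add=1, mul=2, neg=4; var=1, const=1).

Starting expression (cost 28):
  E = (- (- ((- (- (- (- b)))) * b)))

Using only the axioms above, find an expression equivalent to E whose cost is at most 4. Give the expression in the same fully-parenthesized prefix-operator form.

(b * b)   [cost 4]

step 1: neg_neg (→) rewrites (- (- ((- (- (- (- b)))) * b))) into ((- (- (- (- b)))) * b)
step 2: neg_neg (→) rewrites (- (- (- (- b)))) into (- (- b)), now ((- (- b)) * b)
step 3: neg_neg (→) rewrites (- (- b)) into b, reaching cost 4 (bound 4)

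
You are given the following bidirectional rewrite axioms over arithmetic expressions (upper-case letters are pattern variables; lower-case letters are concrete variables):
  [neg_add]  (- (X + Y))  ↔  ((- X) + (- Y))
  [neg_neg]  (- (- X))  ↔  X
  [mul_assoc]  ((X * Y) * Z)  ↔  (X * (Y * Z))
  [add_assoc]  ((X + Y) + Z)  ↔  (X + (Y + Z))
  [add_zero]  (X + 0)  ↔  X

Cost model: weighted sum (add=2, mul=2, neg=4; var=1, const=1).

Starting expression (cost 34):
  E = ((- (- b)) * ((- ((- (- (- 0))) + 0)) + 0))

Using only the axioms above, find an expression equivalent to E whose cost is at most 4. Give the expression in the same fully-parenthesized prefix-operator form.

(1) (- (- 0))  =[neg_neg →]=  0    ⊢ ((- (- b)) * ((- ((- 0) + 0)) + 0))
(2) ((- ((- 0) + 0)) + 0)  =[add_zero →]=  (- ((- 0) + 0))    ⊢ ((- (- b)) * (- ((- 0) + 0)))
(3) ((- 0) + 0)  =[add_zero →]=  (- 0)    ⊢ ((- (- b)) * (- (- 0)))
(4) (- (- b))  =[neg_neg →]=  b    ⊢ (b * (- (- 0)))
(5) (- (- 0))  =[neg_neg →]=  0    ⊢ cost 4, within 4

(b * 0)   [cost 4]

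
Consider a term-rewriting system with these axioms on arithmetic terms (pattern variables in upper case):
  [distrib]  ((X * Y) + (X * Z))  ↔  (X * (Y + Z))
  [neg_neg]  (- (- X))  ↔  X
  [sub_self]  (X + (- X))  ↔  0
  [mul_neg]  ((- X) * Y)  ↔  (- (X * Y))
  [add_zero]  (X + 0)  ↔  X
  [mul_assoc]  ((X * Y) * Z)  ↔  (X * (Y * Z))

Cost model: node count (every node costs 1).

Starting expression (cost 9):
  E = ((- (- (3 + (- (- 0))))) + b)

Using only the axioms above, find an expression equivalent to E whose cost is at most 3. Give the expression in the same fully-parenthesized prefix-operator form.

(1) (- (- (3 + (- (- 0)))))  =[neg_neg →]=  (3 + (- (- 0)))    ⊢ ((3 + (- (- 0))) + b)
(2) (- (- 0))  =[neg_neg →]=  0    ⊢ ((3 + 0) + b)
(3) (3 + 0)  =[add_zero →]=  3    ⊢ cost 3, within 3

(3 + b)   [cost 3]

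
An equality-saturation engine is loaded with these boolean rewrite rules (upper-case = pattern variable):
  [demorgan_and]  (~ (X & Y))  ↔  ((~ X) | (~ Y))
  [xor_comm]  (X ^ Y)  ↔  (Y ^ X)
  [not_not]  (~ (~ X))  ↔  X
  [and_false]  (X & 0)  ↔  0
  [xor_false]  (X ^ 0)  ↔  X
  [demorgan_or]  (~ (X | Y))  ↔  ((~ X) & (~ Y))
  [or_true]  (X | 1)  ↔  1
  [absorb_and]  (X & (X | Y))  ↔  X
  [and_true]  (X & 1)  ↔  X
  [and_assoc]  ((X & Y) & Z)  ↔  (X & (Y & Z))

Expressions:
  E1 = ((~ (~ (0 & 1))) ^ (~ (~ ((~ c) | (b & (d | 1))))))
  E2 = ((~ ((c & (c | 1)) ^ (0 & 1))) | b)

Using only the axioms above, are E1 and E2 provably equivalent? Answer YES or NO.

YES

(1) (d | 1)  =[or_true →]=  1    ⊢ ((~ (~ (0 & 1))) ^ (~ (~ ((~ c) | (b & 1)))))
(2) (0 & 1)  =[and_true →]=  0    ⊢ ((~ (~ 0)) ^ (~ (~ ((~ c) | (b & 1)))))
(3) (~ (~ ((~ c) | (b & 1))))  =[not_not →]=  ((~ c) | (b & 1))    ⊢ ((~ (~ 0)) ^ ((~ c) | (b & 1)))
(4) (~ (~ 0))  =[not_not →]=  0    ⊢ (0 ^ ((~ c) | (b & 1)))
(5) (0 ^ ((~ c) | (b & 1)))  =[xor_comm →]=  (((~ c) | (b & 1)) ^ 0)
(6) (b & 1)  =[and_true →]=  b    ⊢ (((~ c) | b) ^ 0)
(7) (((~ c) | b) ^ 0)  =[xor_false →]=  ((~ c) | b)
(8) c  =[absorb_and ←]=  (c & (c | 1))    ⊢ ((~ (c & (c | 1))) | b)
(9) (c & (c | 1))  =[xor_false ←]=  ((c & (c | 1)) ^ 0)    ⊢ ((~ ((c & (c | 1)) ^ 0)) | b)
(10) 0  =[and_true ←]=  (0 & 1)    ⊢ E2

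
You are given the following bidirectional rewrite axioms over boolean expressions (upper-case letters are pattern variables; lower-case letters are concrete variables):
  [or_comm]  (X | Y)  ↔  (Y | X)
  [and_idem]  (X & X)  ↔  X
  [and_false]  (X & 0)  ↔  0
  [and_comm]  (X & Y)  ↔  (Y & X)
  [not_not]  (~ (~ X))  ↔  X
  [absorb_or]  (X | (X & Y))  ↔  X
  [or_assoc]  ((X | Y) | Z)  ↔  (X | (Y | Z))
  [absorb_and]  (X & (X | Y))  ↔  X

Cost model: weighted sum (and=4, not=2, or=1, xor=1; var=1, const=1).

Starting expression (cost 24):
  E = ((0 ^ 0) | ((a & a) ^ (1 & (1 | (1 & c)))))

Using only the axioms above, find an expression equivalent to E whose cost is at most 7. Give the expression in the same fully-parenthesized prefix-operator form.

1. [absorb_or →] (1 | (1 & c))  →  1;  E = ((0 ^ 0) | ((a & a) ^ (1 & 1)))
2. [and_idem →] (1 & 1)  →  1;  E = ((0 ^ 0) | ((a & a) ^ 1))
3. [and_idem →] (a & a)  →  a;  cost 7 ≤ 7, done

((0 ^ 0) | (a ^ 1))   [cost 7]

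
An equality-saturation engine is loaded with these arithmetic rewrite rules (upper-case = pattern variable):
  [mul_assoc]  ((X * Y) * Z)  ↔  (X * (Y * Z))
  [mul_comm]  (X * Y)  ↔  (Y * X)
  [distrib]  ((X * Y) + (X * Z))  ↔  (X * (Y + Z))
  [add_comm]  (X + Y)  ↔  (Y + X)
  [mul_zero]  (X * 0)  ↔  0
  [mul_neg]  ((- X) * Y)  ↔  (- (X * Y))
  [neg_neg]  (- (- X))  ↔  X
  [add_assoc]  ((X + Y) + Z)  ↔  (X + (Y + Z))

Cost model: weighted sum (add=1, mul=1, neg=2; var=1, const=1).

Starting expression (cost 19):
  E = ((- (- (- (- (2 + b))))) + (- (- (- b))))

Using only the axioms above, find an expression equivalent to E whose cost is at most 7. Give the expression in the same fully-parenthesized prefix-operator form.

step 1: neg_neg (→) rewrites (- (- (- (2 + b)))) into (- (2 + b)), now ((- (- (2 + b))) + (- (- (- b))))
step 2: neg_neg (→) rewrites (- (- (2 + b))) into (2 + b), now ((2 + b) + (- (- (- b))))
step 3: neg_neg (→) rewrites (- (- (- b))) into (- b), reaching cost 7 (bound 7)

((2 + b) + (- b))   [cost 7]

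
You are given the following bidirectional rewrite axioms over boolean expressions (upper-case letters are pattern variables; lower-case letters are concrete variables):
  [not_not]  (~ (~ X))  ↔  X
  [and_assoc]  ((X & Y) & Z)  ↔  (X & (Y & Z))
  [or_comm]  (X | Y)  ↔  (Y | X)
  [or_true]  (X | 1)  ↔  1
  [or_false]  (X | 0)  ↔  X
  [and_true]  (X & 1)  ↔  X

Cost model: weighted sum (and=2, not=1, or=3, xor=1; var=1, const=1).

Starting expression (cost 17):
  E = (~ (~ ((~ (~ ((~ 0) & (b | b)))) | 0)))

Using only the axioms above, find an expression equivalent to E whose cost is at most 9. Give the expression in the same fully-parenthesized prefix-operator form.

step 1: not_not (→) rewrites (~ (~ ((~ 0) & (b | b)))) into ((~ 0) & (b | b)), now (~ (~ (((~ 0) & (b | b)) | 0)))
step 2: not_not (→) rewrites (~ (~ (((~ 0) & (b | b)) | 0))) into (((~ 0) & (b | b)) | 0)
step 3: or_false (→) rewrites (((~ 0) & (b | b)) | 0) into ((~ 0) & (b | b)), reaching cost 9 (bound 9)

((~ 0) & (b | b))   [cost 9]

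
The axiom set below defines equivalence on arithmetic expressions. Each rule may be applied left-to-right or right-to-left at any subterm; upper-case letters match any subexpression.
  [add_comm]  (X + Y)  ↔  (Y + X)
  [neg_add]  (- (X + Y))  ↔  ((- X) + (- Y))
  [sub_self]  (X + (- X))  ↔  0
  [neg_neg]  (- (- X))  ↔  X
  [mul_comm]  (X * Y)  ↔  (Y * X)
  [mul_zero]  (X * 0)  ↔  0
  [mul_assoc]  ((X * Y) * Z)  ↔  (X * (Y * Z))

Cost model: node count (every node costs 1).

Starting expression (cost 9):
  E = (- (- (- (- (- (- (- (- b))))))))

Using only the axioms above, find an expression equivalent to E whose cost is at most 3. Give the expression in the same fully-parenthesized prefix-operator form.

(1) (- (- (- (- (- (- (- b)))))))  =[neg_neg →]=  (- (- (- (- (- b)))))    ⊢ (- (- (- (- (- (- b))))))
(2) (- (- b))  =[neg_neg →]=  b    ⊢ (- (- (- (- b))))
(3) (- (- (- b)))  =[neg_neg →]=  (- b)    ⊢ cost 3, within 3

(- (- b))   [cost 3]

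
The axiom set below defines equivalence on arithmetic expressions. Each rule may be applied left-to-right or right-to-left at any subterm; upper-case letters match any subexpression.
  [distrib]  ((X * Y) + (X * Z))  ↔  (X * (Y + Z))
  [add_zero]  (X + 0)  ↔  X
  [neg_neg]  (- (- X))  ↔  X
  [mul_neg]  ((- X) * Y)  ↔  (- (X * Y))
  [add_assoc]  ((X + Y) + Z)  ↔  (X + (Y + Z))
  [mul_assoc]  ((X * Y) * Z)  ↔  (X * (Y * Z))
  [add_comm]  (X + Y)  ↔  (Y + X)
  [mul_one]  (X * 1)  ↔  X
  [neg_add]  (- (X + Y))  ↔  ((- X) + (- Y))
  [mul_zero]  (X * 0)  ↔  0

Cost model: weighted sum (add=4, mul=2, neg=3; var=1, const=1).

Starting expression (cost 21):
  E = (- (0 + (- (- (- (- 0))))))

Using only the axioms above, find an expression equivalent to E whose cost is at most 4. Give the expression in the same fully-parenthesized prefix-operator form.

(1) (- (- 0))  =[neg_neg →]=  0    ⊢ (- (0 + (- (- 0))))
(2) (- (- 0))  =[neg_neg →]=  0    ⊢ (- (0 + 0))
(3) (0 + 0)  =[add_zero →]=  0    ⊢ cost 4, within 4

(- 0)   [cost 4]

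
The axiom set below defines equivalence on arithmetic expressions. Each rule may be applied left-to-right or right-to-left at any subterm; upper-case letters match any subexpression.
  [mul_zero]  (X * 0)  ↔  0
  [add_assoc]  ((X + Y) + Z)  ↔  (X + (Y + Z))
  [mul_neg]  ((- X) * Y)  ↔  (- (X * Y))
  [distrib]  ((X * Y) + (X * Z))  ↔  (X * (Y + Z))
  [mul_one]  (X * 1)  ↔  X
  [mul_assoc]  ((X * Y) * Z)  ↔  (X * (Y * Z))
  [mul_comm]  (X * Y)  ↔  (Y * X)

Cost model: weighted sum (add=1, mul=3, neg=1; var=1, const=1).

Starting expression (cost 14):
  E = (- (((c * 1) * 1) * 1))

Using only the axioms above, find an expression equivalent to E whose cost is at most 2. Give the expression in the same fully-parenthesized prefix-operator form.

(1) ((c * 1) * 1)  =[mul_one →]=  (c * 1)    ⊢ (- ((c * 1) * 1))
(2) (c * 1)  =[mul_one →]=  c    ⊢ (- (c * 1))
(3) (c * 1)  =[mul_one →]=  c    ⊢ cost 2, within 2

(- c)   [cost 2]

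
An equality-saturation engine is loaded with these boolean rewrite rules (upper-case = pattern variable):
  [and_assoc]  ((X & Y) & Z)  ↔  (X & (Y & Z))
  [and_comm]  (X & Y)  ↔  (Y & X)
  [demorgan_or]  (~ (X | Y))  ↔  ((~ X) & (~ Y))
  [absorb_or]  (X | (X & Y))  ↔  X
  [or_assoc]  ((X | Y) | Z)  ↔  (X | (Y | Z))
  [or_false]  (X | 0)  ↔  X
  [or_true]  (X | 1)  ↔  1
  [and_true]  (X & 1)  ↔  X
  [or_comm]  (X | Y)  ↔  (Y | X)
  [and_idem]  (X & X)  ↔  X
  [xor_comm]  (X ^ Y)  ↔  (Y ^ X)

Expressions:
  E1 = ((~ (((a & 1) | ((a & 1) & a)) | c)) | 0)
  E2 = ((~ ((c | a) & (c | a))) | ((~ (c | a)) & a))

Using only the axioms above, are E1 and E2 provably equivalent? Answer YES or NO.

step 1: or_false (→) rewrites ((~ (((a & 1) | ((a & 1) & a)) | c)) | 0) into (~ (((a & 1) | ((a & 1) & a)) | c))
step 2: absorb_or (→) rewrites ((a & 1) | ((a & 1) & a)) into (a & 1), now (~ ((a & 1) | c))
step 3: and_true (→) rewrites (a & 1) into a, now (~ (a | c))
step 4: or_comm (→) rewrites (a | c) into (c | a), now (~ (c | a))
step 5: absorb_or (←) rewrites (~ (c | a)) into ((~ (c | a)) | ((~ (c | a)) & a))
step 6: and_idem (←) rewrites (c | a) into ((c | a) & (c | a)), which is E2

YES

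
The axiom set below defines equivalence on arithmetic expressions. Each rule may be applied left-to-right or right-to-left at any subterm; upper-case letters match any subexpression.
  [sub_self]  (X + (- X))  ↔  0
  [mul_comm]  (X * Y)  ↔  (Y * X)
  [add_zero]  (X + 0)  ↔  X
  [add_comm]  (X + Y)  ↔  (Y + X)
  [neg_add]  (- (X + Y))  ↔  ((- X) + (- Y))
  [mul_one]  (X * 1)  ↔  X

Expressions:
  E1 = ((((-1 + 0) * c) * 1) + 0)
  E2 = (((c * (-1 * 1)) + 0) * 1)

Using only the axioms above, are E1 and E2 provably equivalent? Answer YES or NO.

YES

1. [add_zero →] ((((-1 + 0) * c) * 1) + 0)  →  (((-1 + 0) * c) * 1)
2. [add_zero →] (-1 + 0)  →  -1;  E1 = ((-1 * c) * 1)
3. [mul_one →] ((-1 * c) * 1)  →  (-1 * c)
4. [mul_comm →] (-1 * c)  →  (c * -1)
5. [mul_one ←] -1  →  (-1 * 1);  E1 = (c * (-1 * 1))
6. [mul_one ←] (c * (-1 * 1))  →  ((c * (-1 * 1)) * 1)
7. [add_zero ←] (c * (-1 * 1))  →  ((c * (-1 * 1)) + 0);  this is E2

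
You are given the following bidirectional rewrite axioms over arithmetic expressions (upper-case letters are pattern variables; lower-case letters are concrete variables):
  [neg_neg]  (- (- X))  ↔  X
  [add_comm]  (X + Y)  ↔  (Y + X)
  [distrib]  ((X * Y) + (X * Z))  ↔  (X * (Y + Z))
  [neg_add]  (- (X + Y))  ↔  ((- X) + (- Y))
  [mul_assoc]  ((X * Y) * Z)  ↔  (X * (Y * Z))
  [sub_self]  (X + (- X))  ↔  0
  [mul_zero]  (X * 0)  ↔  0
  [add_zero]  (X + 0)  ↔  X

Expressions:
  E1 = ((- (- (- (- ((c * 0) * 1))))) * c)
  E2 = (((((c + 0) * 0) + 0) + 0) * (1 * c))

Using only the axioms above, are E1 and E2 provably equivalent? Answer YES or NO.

(1) (- (- (- (- ((c * 0) * 1)))))  =[neg_neg →]=  (- (- ((c * 0) * 1)))    ⊢ ((- (- ((c * 0) * 1))) * c)
(2) (- (- ((c * 0) * 1)))  =[neg_neg →]=  ((c * 0) * 1)    ⊢ (((c * 0) * 1) * c)
(3) (((c * 0) * 1) * c)  =[mul_assoc →]=  ((c * 0) * (1 * c))
(4) c  =[add_zero ←]=  (c + 0)    ⊢ (((c + 0) * 0) * (1 * c))
(5) ((c + 0) * 0)  =[add_zero ←]=  (((c + 0) * 0) + 0)    ⊢ ((((c + 0) * 0) + 0) * (1 * c))
(6) (((c + 0) * 0) + 0)  =[add_zero ←]=  ((((c + 0) * 0) + 0) + 0)    ⊢ E2

YES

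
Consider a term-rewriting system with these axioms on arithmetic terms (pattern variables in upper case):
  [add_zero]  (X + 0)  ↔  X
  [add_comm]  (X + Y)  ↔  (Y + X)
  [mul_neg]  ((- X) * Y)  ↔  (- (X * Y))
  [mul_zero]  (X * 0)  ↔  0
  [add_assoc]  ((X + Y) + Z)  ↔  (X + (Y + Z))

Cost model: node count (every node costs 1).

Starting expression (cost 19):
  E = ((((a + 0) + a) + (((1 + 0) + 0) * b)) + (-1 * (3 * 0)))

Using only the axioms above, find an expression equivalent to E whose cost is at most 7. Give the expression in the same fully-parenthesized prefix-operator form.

1. [add_zero →] ((1 + 0) + 0)  →  (1 + 0);  E = ((((a + 0) + a) + ((1 + 0) * b)) + (-1 * (3 * 0)))
2. [mul_zero →] (3 * 0)  →  0;  E = ((((a + 0) + a) + ((1 + 0) * b)) + (-1 * 0))
3. [add_zero →] (1 + 0)  →  1;  E = ((((a + 0) + a) + (1 * b)) + (-1 * 0))
4. [add_zero →] (a + 0)  →  a;  E = (((a + a) + (1 * b)) + (-1 * 0))
5. [mul_zero →] (-1 * 0)  →  0;  E = (((a + a) + (1 * b)) + 0)
6. [add_assoc →] (((a + a) + (1 * b)) + 0)  →  ((a + a) + ((1 * b) + 0))
7. [add_comm →] ((a + a) + ((1 * b) + 0))  →  (((1 * b) + 0) + (a + a))
8. [add_zero →] ((1 * b) + 0)  →  (1 * b);  cost 7 ≤ 7, done

((1 * b) + (a + a))   [cost 7]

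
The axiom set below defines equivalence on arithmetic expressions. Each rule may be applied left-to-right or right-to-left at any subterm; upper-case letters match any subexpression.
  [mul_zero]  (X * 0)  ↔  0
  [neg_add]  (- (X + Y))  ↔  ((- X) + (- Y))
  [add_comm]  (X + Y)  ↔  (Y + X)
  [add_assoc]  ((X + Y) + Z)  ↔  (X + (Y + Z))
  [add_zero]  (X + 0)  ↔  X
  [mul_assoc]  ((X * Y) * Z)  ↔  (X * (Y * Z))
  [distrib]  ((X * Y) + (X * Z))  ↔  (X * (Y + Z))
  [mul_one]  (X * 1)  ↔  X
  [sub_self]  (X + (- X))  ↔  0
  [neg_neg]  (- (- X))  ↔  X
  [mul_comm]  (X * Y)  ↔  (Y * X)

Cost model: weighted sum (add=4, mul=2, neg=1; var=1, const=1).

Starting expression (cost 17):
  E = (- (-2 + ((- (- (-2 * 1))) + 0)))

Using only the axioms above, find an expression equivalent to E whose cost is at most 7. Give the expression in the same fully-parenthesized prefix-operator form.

(1) (- (- (-2 * 1)))  =[neg_neg →]=  (-2 * 1)    ⊢ (- (-2 + ((-2 * 1) + 0)))
(2) (-2 * 1)  =[mul_one →]=  -2    ⊢ (- (-2 + (-2 + 0)))
(3) (-2 + 0)  =[add_zero →]=  -2    ⊢ cost 7, within 7

(- (-2 + -2))   [cost 7]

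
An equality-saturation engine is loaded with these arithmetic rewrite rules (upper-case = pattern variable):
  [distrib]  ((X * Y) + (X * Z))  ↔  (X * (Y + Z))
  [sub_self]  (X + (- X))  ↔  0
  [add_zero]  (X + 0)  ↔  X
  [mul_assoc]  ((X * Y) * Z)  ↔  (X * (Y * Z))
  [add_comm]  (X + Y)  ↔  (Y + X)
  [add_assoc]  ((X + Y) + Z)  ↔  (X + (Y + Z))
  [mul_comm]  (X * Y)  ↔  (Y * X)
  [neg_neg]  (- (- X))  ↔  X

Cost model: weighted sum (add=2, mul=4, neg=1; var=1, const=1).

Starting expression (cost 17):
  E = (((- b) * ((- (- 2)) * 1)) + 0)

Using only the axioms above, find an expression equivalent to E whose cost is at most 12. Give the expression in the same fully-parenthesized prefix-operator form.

((- b) * (2 * 1))   [cost 12]

step 1: add_zero (→) rewrites (((- b) * ((- (- 2)) * 1)) + 0) into ((- b) * ((- (- 2)) * 1))
step 2: neg_neg (→) rewrites (- (- 2)) into 2, reaching cost 12 (bound 12)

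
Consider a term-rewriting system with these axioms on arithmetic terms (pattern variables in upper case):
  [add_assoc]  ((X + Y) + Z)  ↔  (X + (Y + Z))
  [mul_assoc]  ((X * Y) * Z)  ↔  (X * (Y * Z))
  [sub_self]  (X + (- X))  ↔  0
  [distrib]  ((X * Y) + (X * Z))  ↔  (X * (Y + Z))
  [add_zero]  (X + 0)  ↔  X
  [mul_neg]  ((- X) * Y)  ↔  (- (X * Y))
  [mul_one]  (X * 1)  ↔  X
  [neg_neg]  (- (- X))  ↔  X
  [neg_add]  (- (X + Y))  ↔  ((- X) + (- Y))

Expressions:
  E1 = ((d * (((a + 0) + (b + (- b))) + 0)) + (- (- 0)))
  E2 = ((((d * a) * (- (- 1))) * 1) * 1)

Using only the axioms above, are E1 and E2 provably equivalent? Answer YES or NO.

YES

1. [sub_self →] (b + (- b))  →  0;  E1 = ((d * (((a + 0) + 0) + 0)) + (- (- 0)))
2. [neg_neg →] (- (- 0))  →  0;  E1 = ((d * (((a + 0) + 0) + 0)) + 0)
3. [add_zero →] (((a + 0) + 0) + 0)  →  ((a + 0) + 0);  E1 = ((d * ((a + 0) + 0)) + 0)
4. [add_zero →] ((a + 0) + 0)  →  (a + 0);  E1 = ((d * (a + 0)) + 0)
5. [add_zero →] (a + 0)  →  a;  E1 = ((d * a) + 0)
6. [add_zero →] ((d * a) + 0)  →  (d * a)
7. [mul_one ←] (d * a)  →  ((d * a) * 1)
8. [neg_neg ←] 1  →  (- (- 1));  E1 = ((d * a) * (- (- 1)))
9. [mul_one ←] ((d * a) * (- (- 1)))  →  (((d * a) * (- (- 1))) * 1)
10. [mul_one ←] ((d * a) * (- (- 1)))  →  (((d * a) * (- (- 1))) * 1);  this is E2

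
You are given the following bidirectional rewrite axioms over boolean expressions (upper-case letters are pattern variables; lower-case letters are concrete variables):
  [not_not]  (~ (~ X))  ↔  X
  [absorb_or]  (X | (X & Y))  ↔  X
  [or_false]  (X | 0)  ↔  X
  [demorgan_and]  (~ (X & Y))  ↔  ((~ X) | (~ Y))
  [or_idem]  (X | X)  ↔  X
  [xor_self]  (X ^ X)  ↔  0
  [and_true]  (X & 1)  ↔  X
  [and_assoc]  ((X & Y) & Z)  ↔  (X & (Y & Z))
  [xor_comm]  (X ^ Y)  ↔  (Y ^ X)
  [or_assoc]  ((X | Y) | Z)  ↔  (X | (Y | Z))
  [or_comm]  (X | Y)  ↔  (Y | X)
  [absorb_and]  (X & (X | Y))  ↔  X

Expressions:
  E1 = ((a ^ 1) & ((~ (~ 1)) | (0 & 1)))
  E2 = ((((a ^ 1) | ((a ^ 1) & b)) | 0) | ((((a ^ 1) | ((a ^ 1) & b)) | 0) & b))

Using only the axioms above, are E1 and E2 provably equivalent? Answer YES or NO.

YES

step 1: not_not (→) rewrites (~ (~ 1)) into 1, now ((a ^ 1) & (1 | (0 & 1)))
step 2: and_true (→) rewrites (0 & 1) into 0, now ((a ^ 1) & (1 | 0))
step 3: or_false (→) rewrites (1 | 0) into 1, now ((a ^ 1) & 1)
step 4: and_true (→) rewrites ((a ^ 1) & 1) into (a ^ 1)
step 5: or_false (←) rewrites (a ^ 1) into ((a ^ 1) | 0)
step 6: absorb_or (←) rewrites (a ^ 1) into ((a ^ 1) | ((a ^ 1) & b)), now (((a ^ 1) | ((a ^ 1) & b)) | 0)
step 7: absorb_or (←) rewrites (((a ^ 1) | ((a ^ 1) & b)) | 0) into ((((a ^ 1) | ((a ^ 1) & b)) | 0) | ((((a ^ 1) | ((a ^ 1) & b)) | 0) & b)), which is E2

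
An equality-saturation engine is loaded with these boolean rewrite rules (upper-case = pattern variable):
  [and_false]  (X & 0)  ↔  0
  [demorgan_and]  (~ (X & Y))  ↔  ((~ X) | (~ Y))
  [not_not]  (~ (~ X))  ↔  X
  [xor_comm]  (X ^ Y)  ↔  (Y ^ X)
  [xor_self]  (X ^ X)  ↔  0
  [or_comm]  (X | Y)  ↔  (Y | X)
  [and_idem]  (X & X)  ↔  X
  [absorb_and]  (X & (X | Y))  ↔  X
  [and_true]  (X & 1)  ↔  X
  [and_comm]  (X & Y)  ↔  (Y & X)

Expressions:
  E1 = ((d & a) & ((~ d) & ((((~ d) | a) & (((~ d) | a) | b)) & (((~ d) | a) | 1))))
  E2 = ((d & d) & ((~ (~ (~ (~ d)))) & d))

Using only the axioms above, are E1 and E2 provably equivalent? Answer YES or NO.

NO

The axioms are sound identities: if E1 ↔* E2 then E1 and E2 evaluate identically under any assignment.
Under a=0, b=0, d=1: E1 evaluates to 0, E2 to 1. Distinct ⇒ no rewrite sequence connects them.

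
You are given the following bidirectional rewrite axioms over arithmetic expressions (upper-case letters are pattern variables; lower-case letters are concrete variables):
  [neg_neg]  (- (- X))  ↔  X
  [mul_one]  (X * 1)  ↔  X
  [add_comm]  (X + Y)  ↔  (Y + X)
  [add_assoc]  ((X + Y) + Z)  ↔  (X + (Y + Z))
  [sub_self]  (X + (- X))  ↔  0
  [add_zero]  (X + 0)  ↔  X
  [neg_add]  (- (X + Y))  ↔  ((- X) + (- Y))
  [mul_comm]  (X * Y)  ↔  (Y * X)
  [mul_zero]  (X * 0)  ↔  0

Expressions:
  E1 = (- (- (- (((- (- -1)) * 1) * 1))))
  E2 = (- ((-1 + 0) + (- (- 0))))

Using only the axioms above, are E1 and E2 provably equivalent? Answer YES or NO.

YES

step 1: neg_neg (→) rewrites (- (- (((- (- -1)) * 1) * 1))) into (((- (- -1)) * 1) * 1), now (- (((- (- -1)) * 1) * 1))
step 2: mul_one (→) rewrites (((- (- -1)) * 1) * 1) into ((- (- -1)) * 1), now (- ((- (- -1)) * 1))
step 3: mul_one (→) rewrites ((- (- -1)) * 1) into (- (- -1)), now (- (- (- -1)))
step 4: neg_neg (→) rewrites (- (- -1)) into -1, now (- -1)
step 5: add_zero (←) rewrites -1 into (-1 + 0), now (- (-1 + 0))
step 6: add_zero (←) rewrites (-1 + 0) into ((-1 + 0) + 0), now (- ((-1 + 0) + 0))
step 7: neg_neg (←) rewrites 0 into (- (- 0)), which is E2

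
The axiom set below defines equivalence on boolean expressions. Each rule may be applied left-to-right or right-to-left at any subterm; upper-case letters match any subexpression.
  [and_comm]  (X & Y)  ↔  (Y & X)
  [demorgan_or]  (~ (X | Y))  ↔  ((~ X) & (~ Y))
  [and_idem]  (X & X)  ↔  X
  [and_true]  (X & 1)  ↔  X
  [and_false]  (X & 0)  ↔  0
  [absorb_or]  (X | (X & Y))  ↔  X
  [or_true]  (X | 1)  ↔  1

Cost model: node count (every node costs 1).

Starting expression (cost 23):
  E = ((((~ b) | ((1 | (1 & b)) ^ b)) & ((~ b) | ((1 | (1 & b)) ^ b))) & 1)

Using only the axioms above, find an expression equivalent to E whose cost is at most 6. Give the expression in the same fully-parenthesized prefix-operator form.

(1) ((((~ b) | ((1 | (1 & b)) ^ b)) & ((~ b) | ((1 | (1 & b)) ^ b))) & 1)  =[and_true →]=  (((~ b) | ((1 | (1 & b)) ^ b)) & ((~ b) | ((1 | (1 & b)) ^ b)))
(2) (((~ b) | ((1 | (1 & b)) ^ b)) & ((~ b) | ((1 | (1 & b)) ^ b)))  =[and_idem →]=  ((~ b) | ((1 | (1 & b)) ^ b))
(3) (1 | (1 & b))  =[absorb_or →]=  1    ⊢ cost 6, within 6

((~ b) | (1 ^ b))   [cost 6]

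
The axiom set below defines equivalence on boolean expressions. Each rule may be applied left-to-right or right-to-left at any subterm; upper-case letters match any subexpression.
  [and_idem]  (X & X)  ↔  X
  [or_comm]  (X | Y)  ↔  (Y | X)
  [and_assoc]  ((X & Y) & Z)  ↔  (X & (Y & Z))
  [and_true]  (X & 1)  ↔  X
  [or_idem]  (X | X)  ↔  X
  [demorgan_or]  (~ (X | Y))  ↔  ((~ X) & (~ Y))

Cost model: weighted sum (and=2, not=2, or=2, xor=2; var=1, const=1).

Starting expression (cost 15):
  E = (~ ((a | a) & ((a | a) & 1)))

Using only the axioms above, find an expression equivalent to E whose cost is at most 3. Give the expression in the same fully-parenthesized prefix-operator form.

1. [and_true →] ((a | a) & 1)  →  (a | a);  E = (~ ((a | a) & (a | a)))
2. [and_idem →] ((a | a) & (a | a))  →  (a | a);  E = (~ (a | a))
3. [or_idem →] (a | a)  →  a;  cost 3 ≤ 3, done

(~ a)   [cost 3]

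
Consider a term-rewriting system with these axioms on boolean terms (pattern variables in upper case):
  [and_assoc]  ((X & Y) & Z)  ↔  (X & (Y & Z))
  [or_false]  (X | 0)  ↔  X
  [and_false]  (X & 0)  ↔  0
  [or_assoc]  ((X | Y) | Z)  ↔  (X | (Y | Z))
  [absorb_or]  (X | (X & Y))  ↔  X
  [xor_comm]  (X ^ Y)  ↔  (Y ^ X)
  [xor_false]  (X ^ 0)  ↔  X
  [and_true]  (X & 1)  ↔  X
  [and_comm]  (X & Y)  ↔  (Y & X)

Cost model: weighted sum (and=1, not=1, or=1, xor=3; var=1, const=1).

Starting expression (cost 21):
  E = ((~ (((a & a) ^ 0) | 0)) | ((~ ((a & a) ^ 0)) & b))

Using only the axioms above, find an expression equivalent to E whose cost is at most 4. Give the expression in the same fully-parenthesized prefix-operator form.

(~ (a & a))   [cost 4]

step 1: or_false (→) rewrites (((a & a) ^ 0) | 0) into ((a & a) ^ 0), now ((~ ((a & a) ^ 0)) | ((~ ((a & a) ^ 0)) & b))
step 2: absorb_or (→) rewrites ((~ ((a & a) ^ 0)) | ((~ ((a & a) ^ 0)) & b)) into (~ ((a & a) ^ 0))
step 3: xor_false (→) rewrites ((a & a) ^ 0) into (a & a), reaching cost 4 (bound 4)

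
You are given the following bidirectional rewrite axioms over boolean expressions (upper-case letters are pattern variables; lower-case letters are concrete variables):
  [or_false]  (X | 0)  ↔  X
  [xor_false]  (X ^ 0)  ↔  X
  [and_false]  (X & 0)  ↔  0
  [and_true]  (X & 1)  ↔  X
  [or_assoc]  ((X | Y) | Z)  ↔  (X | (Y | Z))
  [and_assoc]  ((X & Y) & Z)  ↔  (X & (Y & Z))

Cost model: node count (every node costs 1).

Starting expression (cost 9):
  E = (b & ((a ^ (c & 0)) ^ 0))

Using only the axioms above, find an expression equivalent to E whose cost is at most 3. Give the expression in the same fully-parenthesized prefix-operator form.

(b & a)   [cost 3]

1. [and_false →] (c & 0)  →  0;  E = (b & ((a ^ 0) ^ 0))
2. [xor_false →] (a ^ 0)  →  a;  E = (b & (a ^ 0))
3. [xor_false →] (a ^ 0)  →  a;  cost 3 ≤ 3, done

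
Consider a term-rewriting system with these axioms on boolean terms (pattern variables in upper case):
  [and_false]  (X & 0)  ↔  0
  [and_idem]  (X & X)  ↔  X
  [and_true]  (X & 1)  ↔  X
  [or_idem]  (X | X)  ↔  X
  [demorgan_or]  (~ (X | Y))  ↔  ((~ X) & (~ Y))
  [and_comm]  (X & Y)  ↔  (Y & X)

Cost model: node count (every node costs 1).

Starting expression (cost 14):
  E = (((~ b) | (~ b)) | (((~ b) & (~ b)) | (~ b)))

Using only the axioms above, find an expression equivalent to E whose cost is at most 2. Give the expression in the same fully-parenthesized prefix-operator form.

(~ b)   [cost 2]

1. [and_idem →] ((~ b) & (~ b))  →  (~ b);  E = (((~ b) | (~ b)) | ((~ b) | (~ b)))
2. [or_idem →] (((~ b) | (~ b)) | ((~ b) | (~ b)))  →  ((~ b) | (~ b))
3. [or_idem →] ((~ b) | (~ b))  →  (~ b);  cost 2 ≤ 2, done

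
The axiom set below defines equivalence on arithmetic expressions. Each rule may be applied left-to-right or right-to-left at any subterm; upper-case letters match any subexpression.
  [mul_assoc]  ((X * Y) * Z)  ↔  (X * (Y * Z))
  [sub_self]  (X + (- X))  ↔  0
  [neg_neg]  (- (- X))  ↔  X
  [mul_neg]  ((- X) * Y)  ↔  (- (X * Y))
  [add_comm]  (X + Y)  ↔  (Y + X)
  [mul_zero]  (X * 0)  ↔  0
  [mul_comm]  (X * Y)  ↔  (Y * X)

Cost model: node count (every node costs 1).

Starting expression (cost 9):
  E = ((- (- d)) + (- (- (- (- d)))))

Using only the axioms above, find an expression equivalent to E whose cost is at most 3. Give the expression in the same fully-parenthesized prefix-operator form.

(d + d)   [cost 3]

(1) (- (- (- d)))  =[neg_neg →]=  (- d)    ⊢ ((- (- d)) + (- (- d)))
(2) (- (- d))  =[neg_neg →]=  d    ⊢ ((- (- d)) + d)
(3) (- (- d))  =[neg_neg →]=  d    ⊢ cost 3, within 3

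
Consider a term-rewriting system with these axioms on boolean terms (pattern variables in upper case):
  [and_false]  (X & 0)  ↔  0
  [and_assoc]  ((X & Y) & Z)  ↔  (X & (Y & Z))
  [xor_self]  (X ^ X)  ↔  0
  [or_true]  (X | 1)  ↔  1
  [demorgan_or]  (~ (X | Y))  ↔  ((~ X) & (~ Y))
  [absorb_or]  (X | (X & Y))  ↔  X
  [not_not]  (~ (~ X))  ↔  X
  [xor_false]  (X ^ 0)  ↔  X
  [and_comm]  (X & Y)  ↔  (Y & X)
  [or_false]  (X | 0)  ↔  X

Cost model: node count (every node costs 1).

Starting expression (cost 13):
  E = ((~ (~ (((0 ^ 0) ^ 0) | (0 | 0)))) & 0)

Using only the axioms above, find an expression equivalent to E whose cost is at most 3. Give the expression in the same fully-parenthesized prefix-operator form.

1. [xor_false →] (0 ^ 0)  →  0;  E = ((~ (~ ((0 ^ 0) | (0 | 0)))) & 0)
2. [or_false →] (0 | 0)  →  0;  E = ((~ (~ ((0 ^ 0) | 0))) & 0)
3. [not_not →] (~ (~ ((0 ^ 0) | 0)))  →  ((0 ^ 0) | 0);  E = (((0 ^ 0) | 0) & 0)
4. [xor_self →] (0 ^ 0)  →  0;  E = ((0 | 0) & 0)
5. [or_false →] (0 | 0)  →  0;  cost 3 ≤ 3, done

(0 & 0)   [cost 3]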